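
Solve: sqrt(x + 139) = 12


Square both sides: x + 139 = 12^2 = 144
x = 144 - 139 = 5
x = 5
Check: sqrt(1*5 + 139) = sqrt(144) = 12 ✓

x = 5


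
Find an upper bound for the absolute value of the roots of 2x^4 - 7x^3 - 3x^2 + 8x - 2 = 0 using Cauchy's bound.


Cauchy's bound: all roots r satisfy |r| <= 1 + max(|a_i/a_n|) for i = 0,...,n-1
where a_n is the leading coefficient.

Coefficients: [2, -7, -3, 8, -2]
Leading coefficient a_n = 2
Ratios |a_i/a_n|: 7/2, 3/2, 4, 1
Maximum ratio: 4
Cauchy's bound: |r| <= 1 + 4 = 5

Upper bound = 5


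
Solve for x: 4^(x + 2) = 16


Express both sides with the same base.
16 = 4^2
Since the bases match, equate exponents: x + 2 = 2
So x = 2 - (2) = 0

x = 0


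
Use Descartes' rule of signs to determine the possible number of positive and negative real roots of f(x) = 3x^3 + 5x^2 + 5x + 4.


Descartes' rule of signs:

For positive roots, count sign changes in f(x) = 3x^3 + 5x^2 + 5x + 4:
Signs of coefficients: +, +, +, +
Number of sign changes: 0
Possible positive real roots: 0

For negative roots, examine f(-x) = -3x^3 + 5x^2 - 5x + 4:
Signs of coefficients: -, +, -, +
Number of sign changes: 3
Possible negative real roots: 3, 1

Positive roots: 0; Negative roots: 3 or 1


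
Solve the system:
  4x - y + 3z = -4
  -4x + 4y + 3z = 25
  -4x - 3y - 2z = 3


Using Cramer's rule. Expand each determinant along the first row.
D  = 4*[4*(-2) - 3*(-3)] - (-1)*[(-4)*(-2) - 3*(-4)] + 3*[(-4)*(-3) - 4*(-4)]
  = 4*(1) - (-1)*(20) + 3*(28) = 108
Dx = (-4)*[4*(-2) - 3*(-3)] - (-1)*[25*(-2) - 3*3] + 3*[25*(-3) - 4*3]
  = (-4)*(1) - (-1)*(-59) + 3*(-87) = -324
Dy = 4*[25*(-2) - 3*3] - (-4)*[(-4)*(-2) - 3*(-4)] + 3*[(-4)*3 - 25*(-4)]
  = 4*(-59) - (-4)*(20) + 3*(88) = 108
Dz = 4*[4*3 - 25*(-3)] - (-1)*[(-4)*3 - 25*(-4)] + (-4)*[(-4)*(-3) - 4*(-4)]
  = 4*(87) - (-1)*(88) + (-4)*(28) = 324
x = Dx/D = -324/108 = -3, y = Dy/D = 108/108 = 1, z = Dz/D = 324/108 = 3
Check eq1: (4)(-3) + (-1)(1) + (3)(3) = -4 = -4 ✓
Check eq2: (-4)(-3) + (4)(1) + (3)(3) = 25 = 25 ✓
Check eq3: (-4)(-3) + (-3)(1) + (-2)(3) = 3 = 3 ✓

x = -3, y = 1, z = 3


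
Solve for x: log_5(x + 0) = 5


Convert to exponential form: x + 0 = 5^5 = 3125
x = 3125 - 0 = 3125
Check: log_5(3125 + 0) = log_5(3125) = log_5(3125) = 5 ✓

x = 3125


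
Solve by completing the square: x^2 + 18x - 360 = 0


Start: x^2 + 18x - 360 = 0
Move constant: x^2 + 18x = 360
Half of 18 is 9, squared is 81
Add 81 to both sides: x^2 + 18x + 81 = 441
(x + 9)^2 = 441
x + 9 = ±21
x = -9 + 21 = 12 or x = -9 - 21 = -30

x = -30, x = 12


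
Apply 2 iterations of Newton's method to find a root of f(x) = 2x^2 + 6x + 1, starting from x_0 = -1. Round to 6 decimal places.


Newton's method: x_(n+1) = x_n - f(x_n)/f'(x_n)
f(x) = 2x^2 + 6x + 1
f'(x) = 4x + 6

Iteration 1:
  f(-1.000000) = -3.000000
  f'(-1.000000) = 2.000000
  x_1 = -1.000000 - (-3.000000)/(2.000000) = 0.500000

Iteration 2:
  f(0.500000) = 4.500000
  f'(0.500000) = 8.000000
  x_2 = 0.500000 - (4.500000)/(8.000000) = -0.062500

x_2 = -0.062500


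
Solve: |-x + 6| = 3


An absolute value equation |expr| = 3 gives two cases:
Case 1: -x + 6 = 3
  -x = -3, so x = 3
Case 2: -x + 6 = -3
  -x = -9, so x = 9

x = 3, x = 9


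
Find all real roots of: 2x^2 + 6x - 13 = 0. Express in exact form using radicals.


Using the quadratic formula: x = (-b ± sqrt(b^2 - 4ac)) / (2a)
Here a = 2, b = 6, c = -13
Discriminant = b^2 - 4ac = 6^2 - 4(2)(-13) = 36 + 104 = 140
Since discriminant = 140 > 0, there are two real roots.
x = (-6 ± 2*sqrt(35)) / 4
Simplifying: x = (-3 ± sqrt(35)) / 2
Numerically: x ≈ 1.4580 or x ≈ -4.4580

x = (-3 + sqrt(35)) / 2 or x = (-3 - sqrt(35)) / 2


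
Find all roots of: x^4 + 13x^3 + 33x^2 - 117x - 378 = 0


Let p(x) = x^4 + 13x^3 + 33x^2 - 117x - 378. By the rational root theorem (leading coefficient 1), any rational root is an integer divisor of 378: try ±1, ±2, ... in turn.
Test x = 1: value = -448 ≠ 0.
Test x = -1: value = -240 ≠ 0.
Test x = 2: value = -360 ≠ 0.
Test x = -2: value = -100 ≠ 0.
Test x = 3: value = 0 ✓, so (x - 3) is a factor.
Synthetic division by (x - 3): bring down 1; 1(3) + 13 = 16; 16(3) + 33 = 81; 81(3) - 117 = 126; 126(3) - 378 = 0 → quotient x^3 + 16x^2 + 81x + 126, remainder 0.
Continue with the quotient x^3 + 16x^2 + 81x + 126 (candidates must divide 126; re-test x = 3 first in case it repeats).
Test x = 3: value = 540 ≠ 0.
Test x = -3: value = 0 ✓, so (x + 3) is a factor.
Synthetic division by (x + 3): bring down 1; 1(-3) + 16 = 13; 13(-3) + 81 = 42; 42(-3) + 126 = 0 → quotient x^2 + 13x + 42, remainder 0.
Solve the quadratic x^2 + 13x + 42 = 0: discriminant = 13^2 - 4(1)(42) = 169 - 168 = 1.
sqrt(1) = 1, so x = (-13 ± 1)/2: x = -6 or x = -7.
Collecting all roots found:

x = -7, x = -6, x = -3, x = 3


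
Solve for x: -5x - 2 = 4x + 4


Starting with: -5x - 2 = 4x + 4
Move all x terms to left: (-5 - 4)x = 4 + 2
Simplify: -9x = 6
Divide both sides by -9: x = -2/3

x = -2/3


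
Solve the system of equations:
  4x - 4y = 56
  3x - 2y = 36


Using Cramer's rule:
Determinant D = (4)(-2) - (3)(-4) = -8 + 12 = 4
Dx = (56)(-2) - (36)(-4) = -112 + 144 = 32
Dy = (4)(36) - (3)(56) = 144 - 168 = -24
x = Dx/D = 32/4 = 8
y = Dy/D = -24/4 = -6

x = 8, y = -6


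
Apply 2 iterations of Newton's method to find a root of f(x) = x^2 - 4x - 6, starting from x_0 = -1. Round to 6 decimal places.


Newton's method: x_(n+1) = x_n - f(x_n)/f'(x_n)
f(x) = x^2 - 4x - 6
f'(x) = 2x - 4

Iteration 1:
  f(-1.000000) = -1.000000
  f'(-1.000000) = -6.000000
  x_1 = -1.000000 - (-1.000000)/(-6.000000) = -1.166667

Iteration 2:
  f(-1.166667) = 0.027778
  f'(-1.166667) = -6.333333
  x_2 = -1.166667 - (0.027778)/(-6.333333) = -1.162281

x_2 = -1.162281


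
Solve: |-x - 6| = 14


An absolute value equation |expr| = 14 gives two cases:
Case 1: -x - 6 = 14
  -x = 20, so x = -20
Case 2: -x - 6 = -14
  -x = -8, so x = 8

x = -20, x = 8


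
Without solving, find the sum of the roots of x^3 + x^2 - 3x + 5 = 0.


By Vieta's formulas for x^3 + bx^2 + cx + d = 0:
  r1 + r2 + r3 = -b/a = -1
  r1*r2 + r1*r3 + r2*r3 = c/a = -3
  r1*r2*r3 = -d/a = -5


Sum = -1


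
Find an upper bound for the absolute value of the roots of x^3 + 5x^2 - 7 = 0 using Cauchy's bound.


Cauchy's bound: all roots r satisfy |r| <= 1 + max(|a_i/a_n|) for i = 0,...,n-1
where a_n is the leading coefficient.

Coefficients: [1, 5, 0, -7]
Leading coefficient a_n = 1
Ratios |a_i/a_n|: 5, 0, 7
Maximum ratio: 7
Cauchy's bound: |r| <= 1 + 7 = 8

Upper bound = 8


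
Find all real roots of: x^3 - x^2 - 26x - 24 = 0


Let p(x) = x^3 - x^2 - 26x - 24. By the rational root theorem (leading coefficient 1), any rational root is an integer divisor of 24: try ±1, ±2, ... in turn.
Test x = 1: value = -50 ≠ 0.
Test x = -1: value = 0 ✓, so (x + 1) is a factor.
Synthetic division by (x + 1): bring down 1; 1(-1) - 1 = -2; (-2)(-1) - 26 = -24; (-24)(-1) - 24 = 0 → quotient x^2 - 2x - 24, remainder 0.
Solve the quadratic x^2 - 2x - 24 = 0: discriminant = (-2)^2 - 4(1)(-24) = 4 + 96 = 100.
sqrt(100) = 10, so x = (2 ± 10)/2: x = 6 or x = -4.

x = -4, x = -1, x = 6


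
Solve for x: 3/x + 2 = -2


Subtract 2 from both sides: 3/x = -4
Multiply both sides by x: 3 = -4 * x
Divide by -4: x = -3/4

x = -3/4


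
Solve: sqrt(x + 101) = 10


Square both sides: x + 101 = 10^2 = 100
x = 100 - 101 = -1
x = -1
Check: sqrt(1*(-1) + 101) = sqrt(100) = 10 ✓

x = -1


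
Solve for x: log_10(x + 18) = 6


Convert to exponential form: x + 18 = 10^6 = 1000000
x = 1000000 - 18 = 999982
Check: log_10(999982 + 18) = log_10(1000000) = log_10(1000000) = 6 ✓

x = 999982


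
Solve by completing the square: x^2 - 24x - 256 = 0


Start: x^2 - 24x - 256 = 0
Move constant: x^2 - 24x = 256
Half of -24 is -12, squared is 144
Add 144 to both sides: x^2 - 24x + 144 = 400
(x - 12)^2 = 400
x - 12 = ±20
x = 12 + 20 = 32 or x = 12 - 20 = -8

x = -8, x = 32


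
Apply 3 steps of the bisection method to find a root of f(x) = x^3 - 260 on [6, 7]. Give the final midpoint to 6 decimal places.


f(x) = x^3 - 260
f(6) = -44 < 0
f(7) = 83 > 0

Step 1: midpoint = (6.000000 + 7.000000)/2 = 6.500000
  f(6.500000) = 14.625000
  f(mid) > 0, so root is in [6.000000, 6.500000]

Step 2: midpoint = (6.000000 + 6.500000)/2 = 6.250000
  f(6.250000) = -15.859375
  f(mid) < 0, so root is in [6.250000, 6.500000]

Step 3: midpoint = (6.250000 + 6.500000)/2 = 6.375000
  f(6.375000) = -0.916016
  f(mid) < 0, so root is in [6.375000, 6.500000]

midpoint = 6.375000


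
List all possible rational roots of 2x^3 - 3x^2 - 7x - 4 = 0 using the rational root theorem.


Rational root theorem: possible roots are ±p/q where:
  p divides the constant term (-4): p ∈ {1, 2, 4}
  q divides the leading coefficient (2): q ∈ {1, 2}

All possible rational roots: -4, -2, -1, -1/2, 1/2, 1, 2, 4

-4, -2, -1, -1/2, 1/2, 1, 2, 4


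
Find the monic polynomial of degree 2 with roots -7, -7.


A monic polynomial with roots -7, -7 is:
p(x) = (x + 7)(x + 7)
After multiplying by (x + 7): x + 7
After multiplying by (x + 7): x^2 + 14x + 49

x^2 + 14x + 49


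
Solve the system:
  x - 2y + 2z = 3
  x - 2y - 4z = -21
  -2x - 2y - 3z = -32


Using Cramer's rule. Expand each determinant along the first row.
D  = 1*[(-2)*(-3) - (-4)*(-2)] - (-2)*[1*(-3) - (-4)*(-2)] + 2*[1*(-2) - (-2)*(-2)]
  = 1*(-2) - (-2)*(-11) + 2*(-6) = -36
Dx = 3*[(-2)*(-3) - (-4)*(-2)] - (-2)*[(-21)*(-3) - (-4)*(-32)] + 2*[(-21)*(-2) - (-2)*(-32)]
  = 3*(-2) - (-2)*(-65) + 2*(-22) = -180
Dy = 1*[(-21)*(-3) - (-4)*(-32)] - 3*[1*(-3) - (-4)*(-2)] + 2*[1*(-32) - (-21)*(-2)]
  = 1*(-65) - 3*(-11) + 2*(-74) = -180
Dz = 1*[(-2)*(-32) - (-21)*(-2)] - (-2)*[1*(-32) - (-21)*(-2)] + 3*[1*(-2) - (-2)*(-2)]
  = 1*(22) - (-2)*(-74) + 3*(-6) = -144
x = Dx/D = -180/-36 = 5, y = Dy/D = -180/-36 = 5, z = Dz/D = -144/-36 = 4
Check eq1: (1)(5) + (-2)(5) + (2)(4) = 3 = 3 ✓
Check eq2: (1)(5) + (-2)(5) + (-4)(4) = -21 = -21 ✓
Check eq3: (-2)(5) + (-2)(5) + (-3)(4) = -32 = -32 ✓

x = 5, y = 5, z = 4


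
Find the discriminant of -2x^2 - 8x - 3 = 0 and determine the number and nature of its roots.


For ax^2 + bx + c = 0, discriminant D = b^2 - 4ac
Here a = -2, b = -8, c = -3
D = (-8)^2 - 4(-2)(-3) = 64 - 24 = 40

D = 40 > 0 but not a perfect square
The equation has 2 distinct real irrational roots.

Discriminant = 40, 2 distinct real irrational roots


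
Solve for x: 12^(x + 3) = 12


Express both sides with the same base.
12 = 12^1
Since the bases match, equate exponents: x + 3 = 1
So x = 1 - (3) = -2

x = -2


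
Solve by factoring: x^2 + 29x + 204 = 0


We need two numbers that multiply to 204 and add to 29.
Those numbers are 12 and 17 (since 12 * 17 = 204 and 12 + 17 = 29).
So x^2 + 29x + 204 = (x + 12)(x + 17) = 0
Setting each factor to zero: x = -12 or x = -17

x = -17, x = -12


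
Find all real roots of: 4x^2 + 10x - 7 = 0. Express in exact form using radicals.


Using the quadratic formula: x = (-b ± sqrt(b^2 - 4ac)) / (2a)
Here a = 4, b = 10, c = -7
Discriminant = b^2 - 4ac = 10^2 - 4(4)(-7) = 100 + 112 = 212
Since discriminant = 212 > 0, there are two real roots.
x = (-10 ± 2*sqrt(53)) / 8
Simplifying: x = (-5 ± sqrt(53)) / 4
Numerically: x ≈ 0.5700 or x ≈ -3.0700

x = (-5 + sqrt(53)) / 4 or x = (-5 - sqrt(53)) / 4


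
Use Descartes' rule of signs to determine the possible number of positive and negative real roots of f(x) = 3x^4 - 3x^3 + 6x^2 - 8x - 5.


Descartes' rule of signs:

For positive roots, count sign changes in f(x) = 3x^4 - 3x^3 + 6x^2 - 8x - 5:
Signs of coefficients: +, -, +, -, -
Number of sign changes: 3
Possible positive real roots: 3, 1

For negative roots, examine f(-x) = 3x^4 + 3x^3 + 6x^2 + 8x - 5:
Signs of coefficients: +, +, +, +, -
Number of sign changes: 1
Possible negative real roots: 1

Positive roots: 3 or 1; Negative roots: 1


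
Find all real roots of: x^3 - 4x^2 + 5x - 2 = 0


Let p(x) = x^3 - 4x^2 + 5x - 2. By the rational root theorem (leading coefficient 1), any rational root is an integer divisor of 2: try ±1, ±2, ... in turn.
Test x = 1: value = 0 ✓, so (x - 1) is a factor.
Synthetic division by (x - 1): bring down 1; 1(1) - 4 = -3; (-3)(1) + 5 = 2; 2(1) - 2 = 0 → quotient x^2 - 3x + 2, remainder 0.
Solve the quadratic x^2 - 3x + 2 = 0: discriminant = (-3)^2 - 4(1)(2) = 9 - 8 = 1.
sqrt(1) = 1, so x = (3 ± 1)/2: x = 2 or x = 1.

x = 1 (multiplicity 2), x = 2


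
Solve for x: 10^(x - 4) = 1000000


Express both sides with the same base.
1000000 = 10^6
Since the bases match, equate exponents: x - 4 = 6
So x = 6 - (-4) = 10

x = 10


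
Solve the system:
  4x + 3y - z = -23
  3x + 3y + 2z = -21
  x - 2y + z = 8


Using Cramer's rule. Expand each determinant along the first row.
D  = 4*[3*1 - 2*(-2)] - 3*[3*1 - 2*1] + (-1)*[3*(-2) - 3*1]
  = 4*(7) - 3*(1) + (-1)*(-9) = 34
Dx = (-23)*[3*1 - 2*(-2)] - 3*[(-21)*1 - 2*8] + (-1)*[(-21)*(-2) - 3*8]
  = (-23)*(7) - 3*(-37) + (-1)*(18) = -68
Dy = 4*[(-21)*1 - 2*8] - (-23)*[3*1 - 2*1] + (-1)*[3*8 - (-21)*1]
  = 4*(-37) - (-23)*(1) + (-1)*(45) = -170
Dz = 4*[3*8 - (-21)*(-2)] - 3*[3*8 - (-21)*1] + (-23)*[3*(-2) - 3*1]
  = 4*(-18) - 3*(45) + (-23)*(-9) = 0
x = Dx/D = -68/34 = -2, y = Dy/D = -170/34 = -5, z = Dz/D = 0/34 = 0
Check eq1: (4)(-2) + (3)(-5) + (-1)(0) = -23 = -23 ✓
Check eq2: (3)(-2) + (3)(-5) + (2)(0) = -21 = -21 ✓
Check eq3: (1)(-2) + (-2)(-5) + (1)(0) = 8 = 8 ✓

x = -2, y = -5, z = 0


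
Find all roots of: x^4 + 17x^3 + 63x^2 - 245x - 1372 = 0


Let p(x) = x^4 + 17x^3 + 63x^2 - 245x - 1372. By the rational root theorem (leading coefficient 1), any rational root is an integer divisor of 1372: try ±1, ±2, ... in turn.
Test x = 1: value = -1536 ≠ 0.
Test x = -1: value = -1080 ≠ 0.
Test x = 2: value = -1458 ≠ 0.
Test x = -2: value = -750 ≠ 0.
Test x = 4: value = 0 ✓, so (x - 4) is a factor.
Synthetic division by (x - 4): bring down 1; 1(4) + 17 = 21; 21(4) + 63 = 147; 147(4) - 245 = 343; 343(4) - 1372 = 0 → quotient x^3 + 21x^2 + 147x + 343, remainder 0.
Continue with the quotient x^3 + 21x^2 + 147x + 343 (candidates must divide 343).
Test x = 7: value = 2744 ≠ 0.
Test x = -7: value = 0 ✓, so (x + 7) is a factor.
Synthetic division by (x + 7): bring down 1; 1(-7) + 21 = 14; 14(-7) + 147 = 49; 49(-7) + 343 = 0 → quotient x^2 + 14x + 49, remainder 0.
Solve the quadratic x^2 + 14x + 49 = 0: discriminant = 14^2 - 4(1)(49) = 196 - 196 = 0.
Discriminant = 0, so a double root: x = -14/2 = -7.
Collecting all roots found:

x = -7 (multiplicity 3), x = 4


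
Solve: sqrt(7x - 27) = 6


Square both sides: 7x - 27 = 6^2 = 36
7x = 36 + 27 = 63
x = 9
Check: sqrt(7*9 - 27) = sqrt(36) = 6 ✓

x = 9


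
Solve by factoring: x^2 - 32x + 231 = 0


We need two numbers that multiply to 231 and add to -32.
Those numbers are -11 and -21 (since (-11) * (-21) = 231 and (-11) + (-21) = -32).
So x^2 - 32x + 231 = (x - 11)(x - 21) = 0
Setting each factor to zero: x = 11 or x = 21

x = 11, x = 21


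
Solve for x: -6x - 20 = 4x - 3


Starting with: -6x - 20 = 4x - 3
Move all x terms to left: (-6 - 4)x = -3 + 20
Simplify: -10x = 17
Divide both sides by -10: x = -17/10

x = -17/10


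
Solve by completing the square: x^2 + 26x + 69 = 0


Start: x^2 + 26x + 69 = 0
Move constant: x^2 + 26x = -69
Half of 26 is 13, squared is 169
Add 169 to both sides: x^2 + 26x + 169 = 100
(x + 13)^2 = 100
x + 13 = ±10
x = -13 + 10 = -3 or x = -13 - 10 = -23

x = -23, x = -3


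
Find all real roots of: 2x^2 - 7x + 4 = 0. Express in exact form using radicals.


Using the quadratic formula: x = (-b ± sqrt(b^2 - 4ac)) / (2a)
Here a = 2, b = -7, c = 4
Discriminant = b^2 - 4ac = (-7)^2 - 4(2)(4) = 49 - 32 = 17
Since discriminant = 17 > 0, there are two real roots.
x = (7 ± sqrt(17)) / 4
Numerically: x ≈ 2.7808 or x ≈ 0.7192

x = (7 + sqrt(17)) / 4 or x = (7 - sqrt(17)) / 4


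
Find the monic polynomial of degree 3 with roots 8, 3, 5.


A monic polynomial with roots 8, 3, 5 is:
p(x) = (x - 8)(x - 3)(x - 5)
After multiplying by (x - 8): x - 8
After multiplying by (x - 3): x^2 - 11x + 24
After multiplying by (x - 5): x^3 - 16x^2 + 79x - 120

x^3 - 16x^2 + 79x - 120


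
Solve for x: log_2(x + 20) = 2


Convert to exponential form: x + 20 = 2^2 = 4
x = 4 - 20 = -16
Check: log_2(-16 + 20) = log_2(4) = log_2(4) = 2 ✓

x = -16


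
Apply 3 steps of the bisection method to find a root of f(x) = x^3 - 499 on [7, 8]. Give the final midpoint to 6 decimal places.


f(x) = x^3 - 499
f(7) = -156 < 0
f(8) = 13 > 0

Step 1: midpoint = (7.000000 + 8.000000)/2 = 7.500000
  f(7.500000) = -77.125000
  f(mid) < 0, so root is in [7.500000, 8.000000]

Step 2: midpoint = (7.500000 + 8.000000)/2 = 7.750000
  f(7.750000) = -33.515625
  f(mid) < 0, so root is in [7.750000, 8.000000]

Step 3: midpoint = (7.750000 + 8.000000)/2 = 7.875000
  f(7.875000) = -10.626953
  f(mid) < 0, so root is in [7.875000, 8.000000]

midpoint = 7.875000


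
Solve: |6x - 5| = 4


An absolute value equation |expr| = 4 gives two cases:
Case 1: 6x - 5 = 4
  6x = 9, so x = 3/2
Case 2: 6x - 5 = -4
  6x = 1, so x = 1/6

x = 1/6, x = 3/2


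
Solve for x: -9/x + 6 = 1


Subtract 6 from both sides: -9/x = -5
Multiply both sides by x: -9 = -5 * x
Divide by -5: x = 9/5

x = 9/5


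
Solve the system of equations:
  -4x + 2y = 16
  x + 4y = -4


Using Cramer's rule:
Determinant D = (-4)(4) - (1)(2) = -16 - 2 = -18
Dx = (16)(4) - (-4)(2) = 64 + 8 = 72
Dy = (-4)(-4) - (1)(16) = 16 - 16 = 0
x = Dx/D = 72/-18 = -4
y = Dy/D = 0/-18 = 0

x = -4, y = 0


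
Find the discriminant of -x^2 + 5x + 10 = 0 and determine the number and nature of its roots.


For ax^2 + bx + c = 0, discriminant D = b^2 - 4ac
Here a = -1, b = 5, c = 10
D = (5)^2 - 4(-1)(10) = 25 + 40 = 65

D = 65 > 0 but not a perfect square
The equation has 2 distinct real irrational roots.

Discriminant = 65, 2 distinct real irrational roots


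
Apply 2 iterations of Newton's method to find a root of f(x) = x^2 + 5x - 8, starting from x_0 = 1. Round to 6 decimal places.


Newton's method: x_(n+1) = x_n - f(x_n)/f'(x_n)
f(x) = x^2 + 5x - 8
f'(x) = 2x + 5

Iteration 1:
  f(1.000000) = -2.000000
  f'(1.000000) = 7.000000
  x_1 = 1.000000 - (-2.000000)/(7.000000) = 1.285714

Iteration 2:
  f(1.285714) = 0.081633
  f'(1.285714) = 7.571429
  x_2 = 1.285714 - (0.081633)/(7.571429) = 1.274933

x_2 = 1.274933


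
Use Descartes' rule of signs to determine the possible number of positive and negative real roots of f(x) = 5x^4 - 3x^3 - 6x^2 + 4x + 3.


Descartes' rule of signs:

For positive roots, count sign changes in f(x) = 5x^4 - 3x^3 - 6x^2 + 4x + 3:
Signs of coefficients: +, -, -, +, +
Number of sign changes: 2
Possible positive real roots: 2, 0

For negative roots, examine f(-x) = 5x^4 + 3x^3 - 6x^2 - 4x + 3:
Signs of coefficients: +, +, -, -, +
Number of sign changes: 2
Possible negative real roots: 2, 0

Positive roots: 2 or 0; Negative roots: 2 or 0


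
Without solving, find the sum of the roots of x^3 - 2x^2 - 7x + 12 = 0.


By Vieta's formulas for x^3 + bx^2 + cx + d = 0:
  r1 + r2 + r3 = -b/a = 2
  r1*r2 + r1*r3 + r2*r3 = c/a = -7
  r1*r2*r3 = -d/a = -12


Sum = 2


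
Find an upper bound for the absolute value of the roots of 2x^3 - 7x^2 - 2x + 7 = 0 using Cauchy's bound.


Cauchy's bound: all roots r satisfy |r| <= 1 + max(|a_i/a_n|) for i = 0,...,n-1
where a_n is the leading coefficient.

Coefficients: [2, -7, -2, 7]
Leading coefficient a_n = 2
Ratios |a_i/a_n|: 7/2, 1, 7/2
Maximum ratio: 7/2
Cauchy's bound: |r| <= 1 + 7/2 = 9/2

Upper bound = 9/2


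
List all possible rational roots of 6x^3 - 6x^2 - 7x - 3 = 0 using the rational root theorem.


Rational root theorem: possible roots are ±p/q where:
  p divides the constant term (-3): p ∈ {1, 3}
  q divides the leading coefficient (6): q ∈ {1, 2, 3, 6}

All possible rational roots: -3, -3/2, -1, -1/2, -1/3, -1/6, 1/6, 1/3, 1/2, 1, 3/2, 3

-3, -3/2, -1, -1/2, -1/3, -1/6, 1/6, 1/3, 1/2, 1, 3/2, 3


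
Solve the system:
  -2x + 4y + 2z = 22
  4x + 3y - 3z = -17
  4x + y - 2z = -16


Using Cramer's rule. Expand each determinant along the first row.
D  = (-2)*[3*(-2) - (-3)*1] - 4*[4*(-2) - (-3)*4] + 2*[4*1 - 3*4]
  = (-2)*(-3) - 4*(4) + 2*(-8) = -26
Dx = 22*[3*(-2) - (-3)*1] - 4*[(-17)*(-2) - (-3)*(-16)] + 2*[(-17)*1 - 3*(-16)]
  = 22*(-3) - 4*(-14) + 2*(31) = 52
Dy = (-2)*[(-17)*(-2) - (-3)*(-16)] - 22*[4*(-2) - (-3)*4] + 2*[4*(-16) - (-17)*4]
  = (-2)*(-14) - 22*(4) + 2*(4) = -52
Dz = (-2)*[3*(-16) - (-17)*1] - 4*[4*(-16) - (-17)*4] + 22*[4*1 - 3*4]
  = (-2)*(-31) - 4*(4) + 22*(-8) = -130
x = Dx/D = 52/-26 = -2, y = Dy/D = -52/-26 = 2, z = Dz/D = -130/-26 = 5
Check eq1: (-2)(-2) + (4)(2) + (2)(5) = 22 = 22 ✓
Check eq2: (4)(-2) + (3)(2) + (-3)(5) = -17 = -17 ✓
Check eq3: (4)(-2) + (1)(2) + (-2)(5) = -16 = -16 ✓

x = -2, y = 2, z = 5


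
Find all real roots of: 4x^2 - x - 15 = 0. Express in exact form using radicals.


Using the quadratic formula: x = (-b ± sqrt(b^2 - 4ac)) / (2a)
Here a = 4, b = -1, c = -15
Discriminant = b^2 - 4ac = (-1)^2 - 4(4)(-15) = 1 + 240 = 241
Since discriminant = 241 > 0, there are two real roots.
x = (1 ± sqrt(241)) / 8
Numerically: x ≈ 2.0655 or x ≈ -1.8155

x = (1 + sqrt(241)) / 8 or x = (1 - sqrt(241)) / 8


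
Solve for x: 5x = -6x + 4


Starting with: 5x = -6x + 4
Move all x terms to left: (5 + 6)x = 4 - 0
Simplify: 11x = 4
Divide both sides by 11: x = 4/11

x = 4/11


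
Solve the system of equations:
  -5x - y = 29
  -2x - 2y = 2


Using Cramer's rule:
Determinant D = (-5)(-2) - (-2)(-1) = 10 - 2 = 8
Dx = (29)(-2) - (2)(-1) = -58 + 2 = -56
Dy = (-5)(2) - (-2)(29) = -10 + 58 = 48
x = Dx/D = -56/8 = -7
y = Dy/D = 48/8 = 6

x = -7, y = 6


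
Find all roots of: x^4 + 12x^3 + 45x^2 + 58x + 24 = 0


Let p(x) = x^4 + 12x^3 + 45x^2 + 58x + 24. By the rational root theorem (leading coefficient 1), any rational root is an integer divisor of 24: try ±1, ±2, ... in turn.
Test x = 1: value = 140 ≠ 0.
Test x = -1: value = 0 ✓, so (x + 1) is a factor.
Synthetic division by (x + 1): bring down 1; 1(-1) + 12 = 11; 11(-1) + 45 = 34; 34(-1) + 58 = 24; 24(-1) + 24 = 0 → quotient x^3 + 11x^2 + 34x + 24, remainder 0.
Continue with the quotient x^3 + 11x^2 + 34x + 24 (candidates must divide 24; re-test x = -1 first in case it repeats).
Test x = -1: value = 0 ✓, so (x + 1) is a factor.
Synthetic division by (x + 1): bring down 1; 1(-1) + 11 = 10; 10(-1) + 34 = 24; 24(-1) + 24 = 0 → quotient x^2 + 10x + 24, remainder 0.
Solve the quadratic x^2 + 10x + 24 = 0: discriminant = 10^2 - 4(1)(24) = 100 - 96 = 4.
sqrt(4) = 2, so x = (-10 ± 2)/2: x = -4 or x = -6.
Collecting all roots found:

x = -6, x = -4, x = -1 (multiplicity 2)


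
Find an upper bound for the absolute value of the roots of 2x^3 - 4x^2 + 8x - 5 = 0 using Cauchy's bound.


Cauchy's bound: all roots r satisfy |r| <= 1 + max(|a_i/a_n|) for i = 0,...,n-1
where a_n is the leading coefficient.

Coefficients: [2, -4, 8, -5]
Leading coefficient a_n = 2
Ratios |a_i/a_n|: 2, 4, 5/2
Maximum ratio: 4
Cauchy's bound: |r| <= 1 + 4 = 5

Upper bound = 5


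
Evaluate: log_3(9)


We need the exponent such that 3^? = 9
3^2 = 9
Therefore log_3(9) = 2

2


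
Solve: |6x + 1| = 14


An absolute value equation |expr| = 14 gives two cases:
Case 1: 6x + 1 = 14
  6x = 13, so x = 13/6
Case 2: 6x + 1 = -14
  6x = -15, so x = -5/2

x = -5/2, x = 13/6


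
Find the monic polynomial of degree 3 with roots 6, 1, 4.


A monic polynomial with roots 6, 1, 4 is:
p(x) = (x - 6)(x - 1)(x - 4)
After multiplying by (x - 6): x - 6
After multiplying by (x - 1): x^2 - 7x + 6
After multiplying by (x - 4): x^3 - 11x^2 + 34x - 24

x^3 - 11x^2 + 34x - 24


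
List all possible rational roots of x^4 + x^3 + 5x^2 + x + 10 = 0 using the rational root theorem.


Rational root theorem: possible roots are ±p/q where:
  p divides the constant term (10): p ∈ {1, 2, 5, 10}
  q divides the leading coefficient (1): q ∈ {1}

All possible rational roots: -10, -5, -2, -1, 1, 2, 5, 10

-10, -5, -2, -1, 1, 2, 5, 10


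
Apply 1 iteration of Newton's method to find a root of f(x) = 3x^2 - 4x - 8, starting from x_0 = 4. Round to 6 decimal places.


Newton's method: x_(n+1) = x_n - f(x_n)/f'(x_n)
f(x) = 3x^2 - 4x - 8
f'(x) = 6x - 4

Iteration 1:
  f(4.000000) = 24.000000
  f'(4.000000) = 20.000000
  x_1 = 4.000000 - (24.000000)/(20.000000) = 2.800000

x_1 = 2.800000


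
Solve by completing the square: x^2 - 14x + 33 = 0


Start: x^2 - 14x + 33 = 0
Move constant: x^2 - 14x = -33
Half of -14 is -7, squared is 49
Add 49 to both sides: x^2 - 14x + 49 = 16
(x - 7)^2 = 16
x - 7 = ±4
x = 7 + 4 = 11 or x = 7 - 4 = 3

x = 3, x = 11


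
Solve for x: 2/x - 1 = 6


Subtract -1 from both sides: 2/x = 7
Multiply both sides by x: 2 = 7 * x
Divide by 7: x = 2/7

x = 2/7


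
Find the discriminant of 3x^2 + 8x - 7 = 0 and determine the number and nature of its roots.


For ax^2 + bx + c = 0, discriminant D = b^2 - 4ac
Here a = 3, b = 8, c = -7
D = (8)^2 - 4(3)(-7) = 64 + 84 = 148

D = 148 > 0 but not a perfect square
The equation has 2 distinct real irrational roots.

Discriminant = 148, 2 distinct real irrational roots


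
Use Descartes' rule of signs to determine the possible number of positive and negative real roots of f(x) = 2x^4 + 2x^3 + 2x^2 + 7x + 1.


Descartes' rule of signs:

For positive roots, count sign changes in f(x) = 2x^4 + 2x^3 + 2x^2 + 7x + 1:
Signs of coefficients: +, +, +, +, +
Number of sign changes: 0
Possible positive real roots: 0

For negative roots, examine f(-x) = 2x^4 - 2x^3 + 2x^2 - 7x + 1:
Signs of coefficients: +, -, +, -, +
Number of sign changes: 4
Possible negative real roots: 4, 2, 0

Positive roots: 0; Negative roots: 4 or 2 or 0


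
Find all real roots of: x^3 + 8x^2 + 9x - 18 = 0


Let p(x) = x^3 + 8x^2 + 9x - 18. By the rational root theorem (leading coefficient 1), any rational root is an integer divisor of 18: try ±1, ±2, ... in turn.
Test x = 1: value = 0 ✓, so (x - 1) is a factor.
Synthetic division by (x - 1): bring down 1; 1(1) + 8 = 9; 9(1) + 9 = 18; 18(1) - 18 = 0 → quotient x^2 + 9x + 18, remainder 0.
Solve the quadratic x^2 + 9x + 18 = 0: discriminant = 9^2 - 4(1)(18) = 81 - 72 = 9.
sqrt(9) = 3, so x = (-9 ± 3)/2: x = -3 or x = -6.

x = -6, x = -3, x = 1


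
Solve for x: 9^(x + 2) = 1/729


Express both sides with the same base.
1/729 = 9^(-3)
Since the bases match, equate exponents: x + 2 = -3
So x = -3 - (2) = -5

x = -5


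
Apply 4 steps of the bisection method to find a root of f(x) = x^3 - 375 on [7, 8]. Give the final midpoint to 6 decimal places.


f(x) = x^3 - 375
f(7) = -32 < 0
f(8) = 137 > 0

Step 1: midpoint = (7.000000 + 8.000000)/2 = 7.500000
  f(7.500000) = 46.875000
  f(mid) > 0, so root is in [7.000000, 7.500000]

Step 2: midpoint = (7.000000 + 7.500000)/2 = 7.250000
  f(7.250000) = 6.078125
  f(mid) > 0, so root is in [7.000000, 7.250000]

Step 3: midpoint = (7.000000 + 7.250000)/2 = 7.125000
  f(7.125000) = -13.294922
  f(mid) < 0, so root is in [7.125000, 7.250000]

Step 4: midpoint = (7.125000 + 7.250000)/2 = 7.187500
  f(7.187500) = -3.692627
  f(mid) < 0, so root is in [7.187500, 7.250000]

midpoint = 7.187500


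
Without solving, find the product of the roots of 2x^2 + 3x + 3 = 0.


By Vieta's formulas for ax^2 + bx + c = 0:
  Sum of roots = -b/a
  Product of roots = c/a

Here a = 2, b = 3, c = 3
Sum = -(3)/2 = -3/2
Product = 3/2 = 3/2

Product = 3/2


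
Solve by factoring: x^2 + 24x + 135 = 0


We need two numbers that multiply to 135 and add to 24.
Those numbers are 15 and 9 (since 15 * 9 = 135 and 15 + 9 = 24).
So x^2 + 24x + 135 = (x + 15)(x + 9) = 0
Setting each factor to zero: x = -15 or x = -9

x = -15, x = -9


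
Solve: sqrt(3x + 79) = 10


Square both sides: 3x + 79 = 10^2 = 100
3x = 100 - 79 = 21
x = 7
Check: sqrt(3*7 + 79) = sqrt(100) = 10 ✓

x = 7


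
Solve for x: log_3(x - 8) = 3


Convert to exponential form: x - 8 = 3^3 = 27
x = 27 + 8 = 35
Check: log_3(35 - 8) = log_3(27) = log_3(27) = 3 ✓

x = 35


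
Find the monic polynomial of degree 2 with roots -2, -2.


A monic polynomial with roots -2, -2 is:
p(x) = (x + 2)(x + 2)
After multiplying by (x + 2): x + 2
After multiplying by (x + 2): x^2 + 4x + 4

x^2 + 4x + 4


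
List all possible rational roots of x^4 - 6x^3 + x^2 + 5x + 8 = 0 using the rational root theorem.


Rational root theorem: possible roots are ±p/q where:
  p divides the constant term (8): p ∈ {1, 2, 4, 8}
  q divides the leading coefficient (1): q ∈ {1}

All possible rational roots: -8, -4, -2, -1, 1, 2, 4, 8

-8, -4, -2, -1, 1, 2, 4, 8


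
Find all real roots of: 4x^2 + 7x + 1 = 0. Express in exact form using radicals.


Using the quadratic formula: x = (-b ± sqrt(b^2 - 4ac)) / (2a)
Here a = 4, b = 7, c = 1
Discriminant = b^2 - 4ac = 7^2 - 4(4)(1) = 49 - 16 = 33
Since discriminant = 33 > 0, there are two real roots.
x = (-7 ± sqrt(33)) / 8
Numerically: x ≈ -0.1569 or x ≈ -1.5931

x = (-7 + sqrt(33)) / 8 or x = (-7 - sqrt(33)) / 8


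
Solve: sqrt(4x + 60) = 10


Square both sides: 4x + 60 = 10^2 = 100
4x = 100 - 60 = 40
x = 10
Check: sqrt(4*10 + 60) = sqrt(100) = 10 ✓

x = 10


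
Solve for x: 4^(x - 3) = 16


Express both sides with the same base.
16 = 4^2
Since the bases match, equate exponents: x - 3 = 2
So x = 2 - (-3) = 5

x = 5


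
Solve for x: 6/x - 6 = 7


Subtract -6 from both sides: 6/x = 13
Multiply both sides by x: 6 = 13 * x
Divide by 13: x = 6/13

x = 6/13


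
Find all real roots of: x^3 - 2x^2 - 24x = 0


The constant term is 0, so x = 0 is a root. Factor out x:
  x(x^2 - 2x - 24) = 0
Solve the quadratic x^2 - 2x - 24 = 0: discriminant = (-2)^2 - 4(1)(-24) = 4 + 96 = 100.
sqrt(100) = 10, so x = (2 ± 10)/2: x = 6 or x = -4.

x = -4, x = 0, x = 6


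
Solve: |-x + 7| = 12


An absolute value equation |expr| = 12 gives two cases:
Case 1: -x + 7 = 12
  -x = 5, so x = -5
Case 2: -x + 7 = -12
  -x = -19, so x = 19

x = -5, x = 19


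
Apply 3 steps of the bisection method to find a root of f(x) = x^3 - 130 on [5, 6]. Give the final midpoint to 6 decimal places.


f(x) = x^3 - 130
f(5) = -5 < 0
f(6) = 86 > 0

Step 1: midpoint = (5.000000 + 6.000000)/2 = 5.500000
  f(5.500000) = 36.375000
  f(mid) > 0, so root is in [5.000000, 5.500000]

Step 2: midpoint = (5.000000 + 5.500000)/2 = 5.250000
  f(5.250000) = 14.703125
  f(mid) > 0, so root is in [5.000000, 5.250000]

Step 3: midpoint = (5.000000 + 5.250000)/2 = 5.125000
  f(5.125000) = 4.611328
  f(mid) > 0, so root is in [5.000000, 5.125000]

midpoint = 5.125000


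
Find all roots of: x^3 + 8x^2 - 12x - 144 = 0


Let p(x) = x^3 + 8x^2 - 12x - 144. By the rational root theorem (leading coefficient 1), any rational root is an integer divisor of 144: try ±1, ±2, ... in turn.
Test x = 1: value = -147 ≠ 0.
Test x = -1: value = -125 ≠ 0.
Test x = 2: value = -128 ≠ 0.
Test x = -2: value = -96 ≠ 0.
Test x = 3: value = -81 ≠ 0.
Test x = -3: value = -63 ≠ 0.
Test x = 4: value = 0 ✓, so (x - 4) is a factor.
Synthetic division by (x - 4): bring down 1; 1(4) + 8 = 12; 12(4) - 12 = 36; 36(4) - 144 = 0 → quotient x^2 + 12x + 36, remainder 0.
Solve the quadratic x^2 + 12x + 36 = 0: discriminant = 12^2 - 4(1)(36) = 144 - 144 = 0.
Discriminant = 0, so a double root: x = -12/2 = -6.
Collecting all roots found:

x = -6 (multiplicity 2), x = 4


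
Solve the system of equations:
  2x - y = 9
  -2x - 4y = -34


Using Cramer's rule:
Determinant D = (2)(-4) - (-2)(-1) = -8 - 2 = -10
Dx = (9)(-4) - (-34)(-1) = -36 - 34 = -70
Dy = (2)(-34) - (-2)(9) = -68 + 18 = -50
x = Dx/D = -70/-10 = 7
y = Dy/D = -50/-10 = 5

x = 7, y = 5


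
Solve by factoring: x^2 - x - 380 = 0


We need two numbers that multiply to -380 and add to -1.
Those numbers are -20 and 19 (since (-20) * 19 = -380 and (-20) + 19 = -1).
So x^2 - x - 380 = (x - 20)(x + 19) = 0
Setting each factor to zero: x = 20 or x = -19

x = -19, x = 20


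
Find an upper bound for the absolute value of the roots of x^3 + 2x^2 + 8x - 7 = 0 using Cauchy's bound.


Cauchy's bound: all roots r satisfy |r| <= 1 + max(|a_i/a_n|) for i = 0,...,n-1
where a_n is the leading coefficient.

Coefficients: [1, 2, 8, -7]
Leading coefficient a_n = 1
Ratios |a_i/a_n|: 2, 8, 7
Maximum ratio: 8
Cauchy's bound: |r| <= 1 + 8 = 9

Upper bound = 9


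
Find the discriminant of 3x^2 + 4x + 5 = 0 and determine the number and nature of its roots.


For ax^2 + bx + c = 0, discriminant D = b^2 - 4ac
Here a = 3, b = 4, c = 5
D = (4)^2 - 4(3)(5) = 16 - 60 = -44

D = -44 < 0
The equation has no real roots (2 complex conjugate roots).

Discriminant = -44, no real roots (2 complex conjugate roots)


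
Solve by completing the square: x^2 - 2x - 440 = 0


Start: x^2 - 2x - 440 = 0
Move constant: x^2 - 2x = 440
Half of -2 is -1, squared is 1
Add 1 to both sides: x^2 - 2x + 1 = 441
(x - 1)^2 = 441
x - 1 = ±21
x = 1 + 21 = 22 or x = 1 - 21 = -20

x = -20, x = 22


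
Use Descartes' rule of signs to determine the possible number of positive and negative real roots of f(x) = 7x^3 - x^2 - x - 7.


Descartes' rule of signs:

For positive roots, count sign changes in f(x) = 7x^3 - x^2 - x - 7:
Signs of coefficients: +, -, -, -
Number of sign changes: 1
Possible positive real roots: 1

For negative roots, examine f(-x) = -7x^3 - x^2 + x - 7:
Signs of coefficients: -, -, +, -
Number of sign changes: 2
Possible negative real roots: 2, 0

Positive roots: 1; Negative roots: 2 or 0


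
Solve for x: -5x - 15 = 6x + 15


Starting with: -5x - 15 = 6x + 15
Move all x terms to left: (-5 - 6)x = 15 + 15
Simplify: -11x = 30
Divide both sides by -11: x = -30/11

x = -30/11


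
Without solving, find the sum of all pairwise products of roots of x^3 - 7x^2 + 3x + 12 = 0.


By Vieta's formulas for x^3 + bx^2 + cx + d = 0:
  r1 + r2 + r3 = -b/a = 7
  r1*r2 + r1*r3 + r2*r3 = c/a = 3
  r1*r2*r3 = -d/a = -12


Sum of pairwise products = 3


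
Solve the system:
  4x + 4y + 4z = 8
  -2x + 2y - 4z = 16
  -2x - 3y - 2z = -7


Using Cramer's rule. Expand each determinant along the first row.
D  = 4*[2*(-2) - (-4)*(-3)] - 4*[(-2)*(-2) - (-4)*(-2)] + 4*[(-2)*(-3) - 2*(-2)]
  = 4*(-16) - 4*(-4) + 4*(10) = -8
Dx = 8*[2*(-2) - (-4)*(-3)] - 4*[16*(-2) - (-4)*(-7)] + 4*[16*(-3) - 2*(-7)]
  = 8*(-16) - 4*(-60) + 4*(-34) = -24
Dy = 4*[16*(-2) - (-4)*(-7)] - 8*[(-2)*(-2) - (-4)*(-2)] + 4*[(-2)*(-7) - 16*(-2)]
  = 4*(-60) - 8*(-4) + 4*(46) = -24
Dz = 4*[2*(-7) - 16*(-3)] - 4*[(-2)*(-7) - 16*(-2)] + 8*[(-2)*(-3) - 2*(-2)]
  = 4*(34) - 4*(46) + 8*(10) = 32
x = Dx/D = -24/-8 = 3, y = Dy/D = -24/-8 = 3, z = Dz/D = 32/-8 = -4
Check eq1: (4)(3) + (4)(3) + (4)(-4) = 8 = 8 ✓
Check eq2: (-2)(3) + (2)(3) + (-4)(-4) = 16 = 16 ✓
Check eq3: (-2)(3) + (-3)(3) + (-2)(-4) = -7 = -7 ✓

x = 3, y = 3, z = -4


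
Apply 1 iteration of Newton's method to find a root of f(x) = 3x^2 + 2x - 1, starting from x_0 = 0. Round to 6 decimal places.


Newton's method: x_(n+1) = x_n - f(x_n)/f'(x_n)
f(x) = 3x^2 + 2x - 1
f'(x) = 6x + 2

Iteration 1:
  f(0.000000) = -1.000000
  f'(0.000000) = 2.000000
  x_1 = 0.000000 - (-1.000000)/(2.000000) = 0.500000

x_1 = 0.500000


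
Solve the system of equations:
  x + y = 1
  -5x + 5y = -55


Using Cramer's rule:
Determinant D = (1)(5) - (-5)(1) = 5 + 5 = 10
Dx = (1)(5) - (-55)(1) = 5 + 55 = 60
Dy = (1)(-55) - (-5)(1) = -55 + 5 = -50
x = Dx/D = 60/10 = 6
y = Dy/D = -50/10 = -5

x = 6, y = -5


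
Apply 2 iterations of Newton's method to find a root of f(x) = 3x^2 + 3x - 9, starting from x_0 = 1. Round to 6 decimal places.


Newton's method: x_(n+1) = x_n - f(x_n)/f'(x_n)
f(x) = 3x^2 + 3x - 9
f'(x) = 6x + 3

Iteration 1:
  f(1.000000) = -3.000000
  f'(1.000000) = 9.000000
  x_1 = 1.000000 - (-3.000000)/(9.000000) = 1.333333

Iteration 2:
  f(1.333333) = 0.333333
  f'(1.333333) = 11.000000
  x_2 = 1.333333 - (0.333333)/(11.000000) = 1.303030

x_2 = 1.303030


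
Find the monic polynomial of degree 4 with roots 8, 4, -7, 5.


A monic polynomial with roots 8, 4, -7, 5 is:
p(x) = (x - 8)(x - 4)(x + 7)(x - 5)
After multiplying by (x - 8): x - 8
After multiplying by (x - 4): x^2 - 12x + 32
After multiplying by (x + 7): x^3 - 5x^2 - 52x + 224
After multiplying by (x - 5): x^4 - 10x^3 - 27x^2 + 484x - 1120

x^4 - 10x^3 - 27x^2 + 484x - 1120


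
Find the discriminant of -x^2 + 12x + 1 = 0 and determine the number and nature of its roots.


For ax^2 + bx + c = 0, discriminant D = b^2 - 4ac
Here a = -1, b = 12, c = 1
D = (12)^2 - 4(-1)(1) = 144 + 4 = 148

D = 148 > 0 but not a perfect square
The equation has 2 distinct real irrational roots.

Discriminant = 148, 2 distinct real irrational roots


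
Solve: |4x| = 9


An absolute value equation |expr| = 9 gives two cases:
Case 1: 4x = 9
  4x = 9, so x = 9/4
Case 2: 4x = -9
  4x = -9, so x = -9/4

x = -9/4, x = 9/4


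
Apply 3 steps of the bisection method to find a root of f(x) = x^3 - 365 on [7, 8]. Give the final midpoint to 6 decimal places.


f(x) = x^3 - 365
f(7) = -22 < 0
f(8) = 147 > 0

Step 1: midpoint = (7.000000 + 8.000000)/2 = 7.500000
  f(7.500000) = 56.875000
  f(mid) > 0, so root is in [7.000000, 7.500000]

Step 2: midpoint = (7.000000 + 7.500000)/2 = 7.250000
  f(7.250000) = 16.078125
  f(mid) > 0, so root is in [7.000000, 7.250000]

Step 3: midpoint = (7.000000 + 7.250000)/2 = 7.125000
  f(7.125000) = -3.294922
  f(mid) < 0, so root is in [7.125000, 7.250000]

midpoint = 7.125000


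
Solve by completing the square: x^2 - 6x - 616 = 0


Start: x^2 - 6x - 616 = 0
Move constant: x^2 - 6x = 616
Half of -6 is -3, squared is 9
Add 9 to both sides: x^2 - 6x + 9 = 625
(x - 3)^2 = 625
x - 3 = ±25
x = 3 + 25 = 28 or x = 3 - 25 = -22

x = -22, x = 28


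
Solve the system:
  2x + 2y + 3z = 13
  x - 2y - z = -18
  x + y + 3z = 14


Using Cramer's rule. Expand each determinant along the first row.
D  = 2*[(-2)*3 - (-1)*1] - 2*[1*3 - (-1)*1] + 3*[1*1 - (-2)*1]
  = 2*(-5) - 2*(4) + 3*(3) = -9
Dx = 13*[(-2)*3 - (-1)*1] - 2*[(-18)*3 - (-1)*14] + 3*[(-18)*1 - (-2)*14]
  = 13*(-5) - 2*(-40) + 3*(10) = 45
Dy = 2*[(-18)*3 - (-1)*14] - 13*[1*3 - (-1)*1] + 3*[1*14 - (-18)*1]
  = 2*(-40) - 13*(4) + 3*(32) = -36
Dz = 2*[(-2)*14 - (-18)*1] - 2*[1*14 - (-18)*1] + 13*[1*1 - (-2)*1]
  = 2*(-10) - 2*(32) + 13*(3) = -45
x = Dx/D = 45/-9 = -5, y = Dy/D = -36/-9 = 4, z = Dz/D = -45/-9 = 5
Check eq1: (2)(-5) + (2)(4) + (3)(5) = 13 = 13 ✓
Check eq2: (1)(-5) + (-2)(4) + (-1)(5) = -18 = -18 ✓
Check eq3: (1)(-5) + (1)(4) + (3)(5) = 14 = 14 ✓

x = -5, y = 4, z = 5


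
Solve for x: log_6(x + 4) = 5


Convert to exponential form: x + 4 = 6^5 = 7776
x = 7776 - 4 = 7772
Check: log_6(7772 + 4) = log_6(7776) = log_6(7776) = 5 ✓

x = 7772


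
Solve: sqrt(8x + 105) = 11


Square both sides: 8x + 105 = 11^2 = 121
8x = 121 - 105 = 16
x = 2
Check: sqrt(8*2 + 105) = sqrt(121) = 11 ✓

x = 2


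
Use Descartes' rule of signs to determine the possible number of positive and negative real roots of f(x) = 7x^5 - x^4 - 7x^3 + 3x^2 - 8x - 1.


Descartes' rule of signs:

For positive roots, count sign changes in f(x) = 7x^5 - x^4 - 7x^3 + 3x^2 - 8x - 1:
Signs of coefficients: +, -, -, +, -, -
Number of sign changes: 3
Possible positive real roots: 3, 1

For negative roots, examine f(-x) = -7x^5 - x^4 + 7x^3 + 3x^2 + 8x - 1:
Signs of coefficients: -, -, +, +, +, -
Number of sign changes: 2
Possible negative real roots: 2, 0

Positive roots: 3 or 1; Negative roots: 2 or 0


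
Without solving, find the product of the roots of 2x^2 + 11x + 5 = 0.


By Vieta's formulas for ax^2 + bx + c = 0:
  Sum of roots = -b/a
  Product of roots = c/a

Here a = 2, b = 11, c = 5
Sum = -(11)/2 = -11/2
Product = 5/2 = 5/2

Product = 5/2


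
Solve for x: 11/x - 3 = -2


Subtract -3 from both sides: 11/x = 1
Multiply both sides by x: 11 = 1 * x
Divide by 1: x = 11

x = 11


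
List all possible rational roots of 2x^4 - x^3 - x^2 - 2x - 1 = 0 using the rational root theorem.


Rational root theorem: possible roots are ±p/q where:
  p divides the constant term (-1): p ∈ {1}
  q divides the leading coefficient (2): q ∈ {1, 2}

All possible rational roots: -1, -1/2, 1/2, 1

-1, -1/2, 1/2, 1
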